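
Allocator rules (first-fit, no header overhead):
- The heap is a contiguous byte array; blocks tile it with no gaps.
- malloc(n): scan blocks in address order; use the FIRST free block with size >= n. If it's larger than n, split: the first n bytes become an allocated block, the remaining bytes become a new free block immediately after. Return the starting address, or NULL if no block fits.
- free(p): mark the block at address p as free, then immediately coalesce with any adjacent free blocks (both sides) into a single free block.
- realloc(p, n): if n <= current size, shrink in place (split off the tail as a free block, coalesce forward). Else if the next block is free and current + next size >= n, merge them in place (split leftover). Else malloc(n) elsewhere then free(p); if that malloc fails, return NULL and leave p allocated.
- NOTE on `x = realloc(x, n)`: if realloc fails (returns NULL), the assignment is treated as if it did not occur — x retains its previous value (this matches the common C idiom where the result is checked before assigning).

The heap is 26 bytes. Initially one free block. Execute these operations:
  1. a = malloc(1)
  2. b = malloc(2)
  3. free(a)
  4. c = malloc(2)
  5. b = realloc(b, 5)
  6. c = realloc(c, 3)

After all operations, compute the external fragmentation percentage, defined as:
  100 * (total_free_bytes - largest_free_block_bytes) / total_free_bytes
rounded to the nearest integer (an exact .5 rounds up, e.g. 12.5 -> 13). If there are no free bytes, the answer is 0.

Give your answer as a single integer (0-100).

Op 1: a = malloc(1) -> a = 0; heap: [0-0 ALLOC][1-25 FREE]
Op 2: b = malloc(2) -> b = 1; heap: [0-0 ALLOC][1-2 ALLOC][3-25 FREE]
Op 3: free(a) -> (freed a); heap: [0-0 FREE][1-2 ALLOC][3-25 FREE]
Op 4: c = malloc(2) -> c = 3; heap: [0-0 FREE][1-2 ALLOC][3-4 ALLOC][5-25 FREE]
Op 5: b = realloc(b, 5) -> b = 5; heap: [0-2 FREE][3-4 ALLOC][5-9 ALLOC][10-25 FREE]
Op 6: c = realloc(c, 3) -> c = 0; heap: [0-2 ALLOC][3-4 FREE][5-9 ALLOC][10-25 FREE]
Free blocks: [2 16] total_free=18 largest=16 -> 100*(18-16)/18 = 200/18 ≈ 11.111 -> rounds to 11

Answer: 11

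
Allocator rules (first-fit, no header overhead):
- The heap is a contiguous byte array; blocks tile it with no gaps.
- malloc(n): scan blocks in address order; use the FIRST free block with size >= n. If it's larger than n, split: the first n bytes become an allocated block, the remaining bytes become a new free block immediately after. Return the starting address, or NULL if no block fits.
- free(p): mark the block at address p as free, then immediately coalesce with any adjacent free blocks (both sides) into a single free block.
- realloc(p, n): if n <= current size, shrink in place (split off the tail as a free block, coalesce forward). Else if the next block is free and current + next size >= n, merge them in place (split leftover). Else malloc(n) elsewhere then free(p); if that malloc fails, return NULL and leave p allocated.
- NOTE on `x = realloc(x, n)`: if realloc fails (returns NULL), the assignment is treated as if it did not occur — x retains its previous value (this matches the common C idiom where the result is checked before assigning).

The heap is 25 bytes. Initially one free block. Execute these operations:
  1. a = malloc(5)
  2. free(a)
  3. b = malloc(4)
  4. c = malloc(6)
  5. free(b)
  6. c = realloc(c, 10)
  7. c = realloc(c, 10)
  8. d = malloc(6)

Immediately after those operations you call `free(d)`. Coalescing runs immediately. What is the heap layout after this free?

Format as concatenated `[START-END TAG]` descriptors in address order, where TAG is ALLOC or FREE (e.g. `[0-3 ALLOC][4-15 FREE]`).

Answer: [0-3 FREE][4-13 ALLOC][14-24 FREE]

Derivation:
Op 1: a = malloc(5) -> a = 0; heap: [0-4 ALLOC][5-24 FREE]
Op 2: free(a) -> (freed a); heap: [0-24 FREE]
Op 3: b = malloc(4) -> b = 0; heap: [0-3 ALLOC][4-24 FREE]
Op 4: c = malloc(6) -> c = 4; heap: [0-3 ALLOC][4-9 ALLOC][10-24 FREE]
Op 5: free(b) -> (freed b); heap: [0-3 FREE][4-9 ALLOC][10-24 FREE]
Op 6: c = realloc(c, 10) -> c = 4; heap: [0-3 FREE][4-13 ALLOC][14-24 FREE]
Op 7: c = realloc(c, 10) -> c = 4; heap: [0-3 FREE][4-13 ALLOC][14-24 FREE]
Op 8: d = malloc(6) -> d = 14; heap: [0-3 FREE][4-13 ALLOC][14-19 ALLOC][20-24 FREE]
free(d): d = 14 -> block [14-19 ALLOC]; mark free, coalesce with adjacent free neighbors -> [0-3 FREE][4-13 ALLOC][14-24 FREE]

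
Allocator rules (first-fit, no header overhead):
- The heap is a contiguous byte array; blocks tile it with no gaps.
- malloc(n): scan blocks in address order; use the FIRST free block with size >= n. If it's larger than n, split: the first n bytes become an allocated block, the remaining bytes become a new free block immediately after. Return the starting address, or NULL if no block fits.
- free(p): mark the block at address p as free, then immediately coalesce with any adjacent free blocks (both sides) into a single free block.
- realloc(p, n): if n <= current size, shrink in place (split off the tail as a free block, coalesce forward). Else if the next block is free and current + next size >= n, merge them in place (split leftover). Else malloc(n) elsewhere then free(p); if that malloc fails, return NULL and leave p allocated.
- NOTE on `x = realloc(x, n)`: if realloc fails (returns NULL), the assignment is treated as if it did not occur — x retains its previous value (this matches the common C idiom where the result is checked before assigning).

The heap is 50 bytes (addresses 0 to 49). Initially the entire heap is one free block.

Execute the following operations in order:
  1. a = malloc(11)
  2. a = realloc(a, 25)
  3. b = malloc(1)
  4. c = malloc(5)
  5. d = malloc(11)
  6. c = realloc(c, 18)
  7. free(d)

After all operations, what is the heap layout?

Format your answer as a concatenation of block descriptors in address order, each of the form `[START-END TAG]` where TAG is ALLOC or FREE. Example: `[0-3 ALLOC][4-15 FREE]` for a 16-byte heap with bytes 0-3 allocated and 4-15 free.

Answer: [0-24 ALLOC][25-25 ALLOC][26-30 ALLOC][31-49 FREE]

Derivation:
Op 1: a = malloc(11) -> a = 0; heap: [0-10 ALLOC][11-49 FREE]
Op 2: a = realloc(a, 25) -> a = 0; heap: [0-24 ALLOC][25-49 FREE]
Op 3: b = malloc(1) -> b = 25; heap: [0-24 ALLOC][25-25 ALLOC][26-49 FREE]
Op 4: c = malloc(5) -> c = 26; heap: [0-24 ALLOC][25-25 ALLOC][26-30 ALLOC][31-49 FREE]
Op 5: d = malloc(11) -> d = 31; heap: [0-24 ALLOC][25-25 ALLOC][26-30 ALLOC][31-41 ALLOC][42-49 FREE]
Op 6: c = realloc(c, 18) -> NULL (c unchanged); heap: [0-24 ALLOC][25-25 ALLOC][26-30 ALLOC][31-41 ALLOC][42-49 FREE]
Op 7: free(d) -> (freed d); heap: [0-24 ALLOC][25-25 ALLOC][26-30 ALLOC][31-49 FREE]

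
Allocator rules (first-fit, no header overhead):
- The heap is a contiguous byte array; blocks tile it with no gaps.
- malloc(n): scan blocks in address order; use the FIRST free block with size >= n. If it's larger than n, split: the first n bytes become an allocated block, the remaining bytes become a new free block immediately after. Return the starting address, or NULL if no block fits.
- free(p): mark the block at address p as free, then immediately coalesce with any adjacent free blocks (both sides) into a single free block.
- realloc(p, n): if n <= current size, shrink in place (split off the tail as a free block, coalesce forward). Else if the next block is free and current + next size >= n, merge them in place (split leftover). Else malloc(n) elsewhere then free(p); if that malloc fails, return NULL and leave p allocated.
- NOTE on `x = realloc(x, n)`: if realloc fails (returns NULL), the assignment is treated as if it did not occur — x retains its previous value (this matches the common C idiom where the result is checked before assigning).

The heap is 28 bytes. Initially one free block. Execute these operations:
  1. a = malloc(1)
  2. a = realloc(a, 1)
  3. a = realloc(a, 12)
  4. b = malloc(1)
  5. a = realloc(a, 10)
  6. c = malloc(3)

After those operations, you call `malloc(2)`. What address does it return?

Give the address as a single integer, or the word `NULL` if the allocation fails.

Answer: 10

Derivation:
Op 1: a = malloc(1) -> a = 0; heap: [0-0 ALLOC][1-27 FREE]
Op 2: a = realloc(a, 1) -> a = 0; heap: [0-0 ALLOC][1-27 FREE]
Op 3: a = realloc(a, 12) -> a = 0; heap: [0-11 ALLOC][12-27 FREE]
Op 4: b = malloc(1) -> b = 12; heap: [0-11 ALLOC][12-12 ALLOC][13-27 FREE]
Op 5: a = realloc(a, 10) -> a = 0; heap: [0-9 ALLOC][10-11 FREE][12-12 ALLOC][13-27 FREE]
Op 6: c = malloc(3) -> c = 13; heap: [0-9 ALLOC][10-11 FREE][12-12 ALLOC][13-15 ALLOC][16-27 FREE]
malloc(2): first-fit scan over [0-9 ALLOC][10-11 FREE][12-12 ALLOC][13-15 ALLOC][16-27 FREE] -> 10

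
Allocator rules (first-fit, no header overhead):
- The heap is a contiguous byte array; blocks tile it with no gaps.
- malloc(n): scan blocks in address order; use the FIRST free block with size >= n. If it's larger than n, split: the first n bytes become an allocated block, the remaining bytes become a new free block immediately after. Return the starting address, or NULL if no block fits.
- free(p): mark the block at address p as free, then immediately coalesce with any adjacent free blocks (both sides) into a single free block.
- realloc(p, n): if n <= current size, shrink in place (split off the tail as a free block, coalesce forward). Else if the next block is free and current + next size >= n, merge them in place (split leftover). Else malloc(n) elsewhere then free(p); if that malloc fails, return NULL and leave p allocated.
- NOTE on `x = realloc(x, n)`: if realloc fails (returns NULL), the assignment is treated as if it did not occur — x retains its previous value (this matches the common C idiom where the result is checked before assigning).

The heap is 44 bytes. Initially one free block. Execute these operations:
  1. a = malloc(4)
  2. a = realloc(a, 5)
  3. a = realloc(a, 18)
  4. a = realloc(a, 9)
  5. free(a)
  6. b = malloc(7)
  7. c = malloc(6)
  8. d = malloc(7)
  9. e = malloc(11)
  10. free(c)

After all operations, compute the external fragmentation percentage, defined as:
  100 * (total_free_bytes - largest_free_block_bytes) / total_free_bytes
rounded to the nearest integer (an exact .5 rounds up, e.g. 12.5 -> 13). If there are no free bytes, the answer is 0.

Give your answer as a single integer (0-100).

Op 1: a = malloc(4) -> a = 0; heap: [0-3 ALLOC][4-43 FREE]
Op 2: a = realloc(a, 5) -> a = 0; heap: [0-4 ALLOC][5-43 FREE]
Op 3: a = realloc(a, 18) -> a = 0; heap: [0-17 ALLOC][18-43 FREE]
Op 4: a = realloc(a, 9) -> a = 0; heap: [0-8 ALLOC][9-43 FREE]
Op 5: free(a) -> (freed a); heap: [0-43 FREE]
Op 6: b = malloc(7) -> b = 0; heap: [0-6 ALLOC][7-43 FREE]
Op 7: c = malloc(6) -> c = 7; heap: [0-6 ALLOC][7-12 ALLOC][13-43 FREE]
Op 8: d = malloc(7) -> d = 13; heap: [0-6 ALLOC][7-12 ALLOC][13-19 ALLOC][20-43 FREE]
Op 9: e = malloc(11) -> e = 20; heap: [0-6 ALLOC][7-12 ALLOC][13-19 ALLOC][20-30 ALLOC][31-43 FREE]
Op 10: free(c) -> (freed c); heap: [0-6 ALLOC][7-12 FREE][13-19 ALLOC][20-30 ALLOC][31-43 FREE]
Free blocks: [6 13] total_free=19 largest=13 -> 100*(19-13)/19 = 600/19 ≈ 31.579 -> rounds to 32

Answer: 32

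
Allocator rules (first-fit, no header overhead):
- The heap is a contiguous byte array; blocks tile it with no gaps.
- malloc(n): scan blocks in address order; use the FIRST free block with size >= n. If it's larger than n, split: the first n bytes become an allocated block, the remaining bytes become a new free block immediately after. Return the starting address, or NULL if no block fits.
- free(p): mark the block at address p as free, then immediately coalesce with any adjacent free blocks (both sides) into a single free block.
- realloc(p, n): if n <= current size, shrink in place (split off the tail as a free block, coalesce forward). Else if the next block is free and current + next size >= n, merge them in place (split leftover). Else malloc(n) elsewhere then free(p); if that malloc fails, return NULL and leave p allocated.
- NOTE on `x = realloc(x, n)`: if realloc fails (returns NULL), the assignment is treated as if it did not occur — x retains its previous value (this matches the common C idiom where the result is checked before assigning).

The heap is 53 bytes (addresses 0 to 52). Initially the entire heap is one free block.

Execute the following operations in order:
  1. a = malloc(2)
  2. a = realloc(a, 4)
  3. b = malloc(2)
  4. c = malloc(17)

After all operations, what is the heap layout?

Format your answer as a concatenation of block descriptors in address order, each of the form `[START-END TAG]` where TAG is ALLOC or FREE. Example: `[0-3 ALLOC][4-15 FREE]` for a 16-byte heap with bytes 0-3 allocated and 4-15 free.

Op 1: a = malloc(2) -> a = 0; heap: [0-1 ALLOC][2-52 FREE]
Op 2: a = realloc(a, 4) -> a = 0; heap: [0-3 ALLOC][4-52 FREE]
Op 3: b = malloc(2) -> b = 4; heap: [0-3 ALLOC][4-5 ALLOC][6-52 FREE]
Op 4: c = malloc(17) -> c = 6; heap: [0-3 ALLOC][4-5 ALLOC][6-22 ALLOC][23-52 FREE]

Answer: [0-3 ALLOC][4-5 ALLOC][6-22 ALLOC][23-52 FREE]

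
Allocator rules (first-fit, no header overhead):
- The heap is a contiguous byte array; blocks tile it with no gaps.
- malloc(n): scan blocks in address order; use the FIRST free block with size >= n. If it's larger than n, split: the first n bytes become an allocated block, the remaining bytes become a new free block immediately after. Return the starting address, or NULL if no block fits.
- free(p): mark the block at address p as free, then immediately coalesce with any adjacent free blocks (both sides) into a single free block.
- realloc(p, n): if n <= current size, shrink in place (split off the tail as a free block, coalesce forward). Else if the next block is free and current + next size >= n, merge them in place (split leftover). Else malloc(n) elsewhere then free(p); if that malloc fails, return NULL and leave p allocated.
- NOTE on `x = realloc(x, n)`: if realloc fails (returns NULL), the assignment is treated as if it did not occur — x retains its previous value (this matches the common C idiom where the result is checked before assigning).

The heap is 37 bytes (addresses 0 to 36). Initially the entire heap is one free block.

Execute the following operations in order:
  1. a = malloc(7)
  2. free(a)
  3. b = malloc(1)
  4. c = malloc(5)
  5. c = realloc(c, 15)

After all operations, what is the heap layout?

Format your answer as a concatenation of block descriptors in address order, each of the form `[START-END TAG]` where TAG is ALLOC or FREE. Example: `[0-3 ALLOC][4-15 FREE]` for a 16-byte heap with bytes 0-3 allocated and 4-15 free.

Op 1: a = malloc(7) -> a = 0; heap: [0-6 ALLOC][7-36 FREE]
Op 2: free(a) -> (freed a); heap: [0-36 FREE]
Op 3: b = malloc(1) -> b = 0; heap: [0-0 ALLOC][1-36 FREE]
Op 4: c = malloc(5) -> c = 1; heap: [0-0 ALLOC][1-5 ALLOC][6-36 FREE]
Op 5: c = realloc(c, 15) -> c = 1; heap: [0-0 ALLOC][1-15 ALLOC][16-36 FREE]

Answer: [0-0 ALLOC][1-15 ALLOC][16-36 FREE]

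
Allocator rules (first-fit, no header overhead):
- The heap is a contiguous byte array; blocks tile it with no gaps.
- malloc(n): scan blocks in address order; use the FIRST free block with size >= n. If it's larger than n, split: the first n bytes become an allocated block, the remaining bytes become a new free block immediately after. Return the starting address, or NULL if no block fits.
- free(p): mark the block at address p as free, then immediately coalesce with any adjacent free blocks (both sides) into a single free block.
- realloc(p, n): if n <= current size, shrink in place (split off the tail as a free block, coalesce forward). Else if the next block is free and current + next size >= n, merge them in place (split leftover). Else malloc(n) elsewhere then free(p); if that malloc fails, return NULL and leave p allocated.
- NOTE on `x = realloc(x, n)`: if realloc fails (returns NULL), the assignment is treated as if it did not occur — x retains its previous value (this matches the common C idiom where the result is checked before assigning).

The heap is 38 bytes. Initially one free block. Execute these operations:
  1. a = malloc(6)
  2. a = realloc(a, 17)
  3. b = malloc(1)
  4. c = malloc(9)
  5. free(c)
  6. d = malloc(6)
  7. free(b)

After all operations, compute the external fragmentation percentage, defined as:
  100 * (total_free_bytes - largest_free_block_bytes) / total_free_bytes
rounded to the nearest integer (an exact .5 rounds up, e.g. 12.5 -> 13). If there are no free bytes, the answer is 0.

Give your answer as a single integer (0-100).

Answer: 7

Derivation:
Op 1: a = malloc(6) -> a = 0; heap: [0-5 ALLOC][6-37 FREE]
Op 2: a = realloc(a, 17) -> a = 0; heap: [0-16 ALLOC][17-37 FREE]
Op 3: b = malloc(1) -> b = 17; heap: [0-16 ALLOC][17-17 ALLOC][18-37 FREE]
Op 4: c = malloc(9) -> c = 18; heap: [0-16 ALLOC][17-17 ALLOC][18-26 ALLOC][27-37 FREE]
Op 5: free(c) -> (freed c); heap: [0-16 ALLOC][17-17 ALLOC][18-37 FREE]
Op 6: d = malloc(6) -> d = 18; heap: [0-16 ALLOC][17-17 ALLOC][18-23 ALLOC][24-37 FREE]
Op 7: free(b) -> (freed b); heap: [0-16 ALLOC][17-17 FREE][18-23 ALLOC][24-37 FREE]
Free blocks: [1 14] total_free=15 largest=14 -> 100*(15-14)/15 = 100/15 ≈ 6.667 -> rounds to 7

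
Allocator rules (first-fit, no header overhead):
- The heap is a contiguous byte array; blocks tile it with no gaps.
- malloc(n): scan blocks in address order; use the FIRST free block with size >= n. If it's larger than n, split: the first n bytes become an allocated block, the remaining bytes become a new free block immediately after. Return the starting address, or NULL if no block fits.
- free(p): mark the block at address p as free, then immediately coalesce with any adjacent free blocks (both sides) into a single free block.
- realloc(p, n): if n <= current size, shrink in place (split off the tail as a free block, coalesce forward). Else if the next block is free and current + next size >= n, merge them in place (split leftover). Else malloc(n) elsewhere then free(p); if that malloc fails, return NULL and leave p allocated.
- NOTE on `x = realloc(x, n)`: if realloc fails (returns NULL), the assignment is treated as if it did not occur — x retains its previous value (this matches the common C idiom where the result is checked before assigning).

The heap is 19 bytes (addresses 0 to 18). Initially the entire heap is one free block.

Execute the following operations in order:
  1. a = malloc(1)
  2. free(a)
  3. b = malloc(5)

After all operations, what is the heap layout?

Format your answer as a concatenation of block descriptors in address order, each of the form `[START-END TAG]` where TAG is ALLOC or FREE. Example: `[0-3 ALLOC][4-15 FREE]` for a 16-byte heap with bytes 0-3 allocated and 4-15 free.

Op 1: a = malloc(1) -> a = 0; heap: [0-0 ALLOC][1-18 FREE]
Op 2: free(a) -> (freed a); heap: [0-18 FREE]
Op 3: b = malloc(5) -> b = 0; heap: [0-4 ALLOC][5-18 FREE]

Answer: [0-4 ALLOC][5-18 FREE]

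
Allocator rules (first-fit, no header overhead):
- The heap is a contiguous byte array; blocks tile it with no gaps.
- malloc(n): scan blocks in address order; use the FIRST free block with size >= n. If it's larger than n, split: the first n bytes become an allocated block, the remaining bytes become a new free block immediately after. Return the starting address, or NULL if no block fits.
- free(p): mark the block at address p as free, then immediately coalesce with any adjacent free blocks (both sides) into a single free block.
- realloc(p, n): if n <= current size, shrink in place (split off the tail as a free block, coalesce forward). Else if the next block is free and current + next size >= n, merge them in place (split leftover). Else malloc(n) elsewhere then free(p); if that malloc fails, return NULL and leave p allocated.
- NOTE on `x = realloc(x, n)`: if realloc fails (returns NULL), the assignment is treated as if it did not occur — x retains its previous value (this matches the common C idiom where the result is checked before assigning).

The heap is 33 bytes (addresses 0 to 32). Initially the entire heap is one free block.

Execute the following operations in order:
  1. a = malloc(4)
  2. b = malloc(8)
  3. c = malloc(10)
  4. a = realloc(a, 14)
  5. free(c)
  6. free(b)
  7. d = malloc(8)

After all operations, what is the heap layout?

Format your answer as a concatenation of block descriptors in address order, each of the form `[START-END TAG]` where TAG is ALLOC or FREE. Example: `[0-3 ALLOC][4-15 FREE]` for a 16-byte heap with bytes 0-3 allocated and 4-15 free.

Op 1: a = malloc(4) -> a = 0; heap: [0-3 ALLOC][4-32 FREE]
Op 2: b = malloc(8) -> b = 4; heap: [0-3 ALLOC][4-11 ALLOC][12-32 FREE]
Op 3: c = malloc(10) -> c = 12; heap: [0-3 ALLOC][4-11 ALLOC][12-21 ALLOC][22-32 FREE]
Op 4: a = realloc(a, 14) -> NULL (a unchanged); heap: [0-3 ALLOC][4-11 ALLOC][12-21 ALLOC][22-32 FREE]
Op 5: free(c) -> (freed c); heap: [0-3 ALLOC][4-11 ALLOC][12-32 FREE]
Op 6: free(b) -> (freed b); heap: [0-3 ALLOC][4-32 FREE]
Op 7: d = malloc(8) -> d = 4; heap: [0-3 ALLOC][4-11 ALLOC][12-32 FREE]

Answer: [0-3 ALLOC][4-11 ALLOC][12-32 FREE]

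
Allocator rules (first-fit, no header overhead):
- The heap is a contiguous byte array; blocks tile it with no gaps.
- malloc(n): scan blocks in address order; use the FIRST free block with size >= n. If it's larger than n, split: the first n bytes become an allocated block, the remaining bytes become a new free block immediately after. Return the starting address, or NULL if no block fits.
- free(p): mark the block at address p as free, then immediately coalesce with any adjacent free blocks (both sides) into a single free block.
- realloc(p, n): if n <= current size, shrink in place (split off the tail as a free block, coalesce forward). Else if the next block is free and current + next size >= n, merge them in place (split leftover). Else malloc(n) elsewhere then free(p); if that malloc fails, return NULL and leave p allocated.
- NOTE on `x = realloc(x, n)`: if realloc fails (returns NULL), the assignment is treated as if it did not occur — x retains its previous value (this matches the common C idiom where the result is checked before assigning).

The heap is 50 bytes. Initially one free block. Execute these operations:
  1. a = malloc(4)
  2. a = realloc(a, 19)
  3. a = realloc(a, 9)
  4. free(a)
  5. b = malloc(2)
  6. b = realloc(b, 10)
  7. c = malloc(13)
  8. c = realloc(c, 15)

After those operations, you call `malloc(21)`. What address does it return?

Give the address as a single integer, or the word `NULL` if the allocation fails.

Answer: 25

Derivation:
Op 1: a = malloc(4) -> a = 0; heap: [0-3 ALLOC][4-49 FREE]
Op 2: a = realloc(a, 19) -> a = 0; heap: [0-18 ALLOC][19-49 FREE]
Op 3: a = realloc(a, 9) -> a = 0; heap: [0-8 ALLOC][9-49 FREE]
Op 4: free(a) -> (freed a); heap: [0-49 FREE]
Op 5: b = malloc(2) -> b = 0; heap: [0-1 ALLOC][2-49 FREE]
Op 6: b = realloc(b, 10) -> b = 0; heap: [0-9 ALLOC][10-49 FREE]
Op 7: c = malloc(13) -> c = 10; heap: [0-9 ALLOC][10-22 ALLOC][23-49 FREE]
Op 8: c = realloc(c, 15) -> c = 10; heap: [0-9 ALLOC][10-24 ALLOC][25-49 FREE]
malloc(21): first-fit scan over [0-9 ALLOC][10-24 ALLOC][25-49 FREE] -> 25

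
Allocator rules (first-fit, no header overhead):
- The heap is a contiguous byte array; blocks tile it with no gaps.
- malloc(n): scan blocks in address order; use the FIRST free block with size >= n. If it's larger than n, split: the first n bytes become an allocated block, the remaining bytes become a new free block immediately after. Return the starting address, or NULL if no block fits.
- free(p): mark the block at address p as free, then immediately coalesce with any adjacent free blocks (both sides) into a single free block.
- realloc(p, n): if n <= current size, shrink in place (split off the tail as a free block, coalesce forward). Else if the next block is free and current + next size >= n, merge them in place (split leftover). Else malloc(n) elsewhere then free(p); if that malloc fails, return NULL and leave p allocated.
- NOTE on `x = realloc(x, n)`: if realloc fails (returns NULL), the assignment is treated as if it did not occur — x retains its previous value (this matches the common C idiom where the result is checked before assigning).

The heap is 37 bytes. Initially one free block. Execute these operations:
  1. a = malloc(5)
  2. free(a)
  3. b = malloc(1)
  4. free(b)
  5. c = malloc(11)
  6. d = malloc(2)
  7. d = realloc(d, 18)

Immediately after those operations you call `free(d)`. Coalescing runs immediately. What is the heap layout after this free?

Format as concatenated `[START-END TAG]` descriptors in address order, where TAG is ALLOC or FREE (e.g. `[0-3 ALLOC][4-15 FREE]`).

Op 1: a = malloc(5) -> a = 0; heap: [0-4 ALLOC][5-36 FREE]
Op 2: free(a) -> (freed a); heap: [0-36 FREE]
Op 3: b = malloc(1) -> b = 0; heap: [0-0 ALLOC][1-36 FREE]
Op 4: free(b) -> (freed b); heap: [0-36 FREE]
Op 5: c = malloc(11) -> c = 0; heap: [0-10 ALLOC][11-36 FREE]
Op 6: d = malloc(2) -> d = 11; heap: [0-10 ALLOC][11-12 ALLOC][13-36 FREE]
Op 7: d = realloc(d, 18) -> d = 11; heap: [0-10 ALLOC][11-28 ALLOC][29-36 FREE]
free(d): d = 11 -> block [11-28 ALLOC]; mark free, coalesce with adjacent free neighbors -> [0-10 ALLOC][11-36 FREE]

Answer: [0-10 ALLOC][11-36 FREE]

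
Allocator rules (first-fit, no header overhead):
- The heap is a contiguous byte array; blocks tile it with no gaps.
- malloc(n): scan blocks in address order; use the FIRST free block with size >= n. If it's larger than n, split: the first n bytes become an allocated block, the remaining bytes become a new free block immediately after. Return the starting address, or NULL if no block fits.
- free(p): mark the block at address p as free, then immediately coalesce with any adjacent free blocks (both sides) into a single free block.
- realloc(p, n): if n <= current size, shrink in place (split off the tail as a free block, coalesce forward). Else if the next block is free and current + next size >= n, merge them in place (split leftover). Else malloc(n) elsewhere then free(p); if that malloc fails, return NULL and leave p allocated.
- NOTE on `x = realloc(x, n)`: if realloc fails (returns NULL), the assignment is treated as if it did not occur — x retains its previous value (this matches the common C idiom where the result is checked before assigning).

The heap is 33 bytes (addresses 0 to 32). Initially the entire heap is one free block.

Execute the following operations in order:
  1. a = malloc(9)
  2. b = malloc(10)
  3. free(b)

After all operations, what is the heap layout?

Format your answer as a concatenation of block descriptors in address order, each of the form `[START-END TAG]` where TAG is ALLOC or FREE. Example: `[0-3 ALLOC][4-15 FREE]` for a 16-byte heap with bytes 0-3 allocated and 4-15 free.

Op 1: a = malloc(9) -> a = 0; heap: [0-8 ALLOC][9-32 FREE]
Op 2: b = malloc(10) -> b = 9; heap: [0-8 ALLOC][9-18 ALLOC][19-32 FREE]
Op 3: free(b) -> (freed b); heap: [0-8 ALLOC][9-32 FREE]

Answer: [0-8 ALLOC][9-32 FREE]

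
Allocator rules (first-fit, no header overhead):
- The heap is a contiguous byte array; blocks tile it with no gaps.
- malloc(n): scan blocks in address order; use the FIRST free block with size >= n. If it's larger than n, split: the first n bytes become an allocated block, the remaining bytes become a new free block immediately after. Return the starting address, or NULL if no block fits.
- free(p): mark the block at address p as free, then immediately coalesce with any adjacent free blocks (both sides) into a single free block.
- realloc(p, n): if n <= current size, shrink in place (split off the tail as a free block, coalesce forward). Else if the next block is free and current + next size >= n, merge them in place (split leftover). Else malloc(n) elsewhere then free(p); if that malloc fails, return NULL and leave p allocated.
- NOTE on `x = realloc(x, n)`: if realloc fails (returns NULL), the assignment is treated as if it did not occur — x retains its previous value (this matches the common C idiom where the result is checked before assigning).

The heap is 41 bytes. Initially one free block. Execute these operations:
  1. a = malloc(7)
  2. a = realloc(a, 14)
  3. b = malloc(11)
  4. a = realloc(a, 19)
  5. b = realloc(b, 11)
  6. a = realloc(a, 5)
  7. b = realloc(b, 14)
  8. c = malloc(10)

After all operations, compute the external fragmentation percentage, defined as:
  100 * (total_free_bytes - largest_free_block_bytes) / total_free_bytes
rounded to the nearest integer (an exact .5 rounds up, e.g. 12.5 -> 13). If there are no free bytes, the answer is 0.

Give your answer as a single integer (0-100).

Answer: 25

Derivation:
Op 1: a = malloc(7) -> a = 0; heap: [0-6 ALLOC][7-40 FREE]
Op 2: a = realloc(a, 14) -> a = 0; heap: [0-13 ALLOC][14-40 FREE]
Op 3: b = malloc(11) -> b = 14; heap: [0-13 ALLOC][14-24 ALLOC][25-40 FREE]
Op 4: a = realloc(a, 19) -> NULL (a unchanged); heap: [0-13 ALLOC][14-24 ALLOC][25-40 FREE]
Op 5: b = realloc(b, 11) -> b = 14; heap: [0-13 ALLOC][14-24 ALLOC][25-40 FREE]
Op 6: a = realloc(a, 5) -> a = 0; heap: [0-4 ALLOC][5-13 FREE][14-24 ALLOC][25-40 FREE]
Op 7: b = realloc(b, 14) -> b = 14; heap: [0-4 ALLOC][5-13 FREE][14-27 ALLOC][28-40 FREE]
Op 8: c = malloc(10) -> c = 28; heap: [0-4 ALLOC][5-13 FREE][14-27 ALLOC][28-37 ALLOC][38-40 FREE]
Free blocks: [9 3] total_free=12 largest=9 -> 100*(12-9)/12 = 300/12 = 25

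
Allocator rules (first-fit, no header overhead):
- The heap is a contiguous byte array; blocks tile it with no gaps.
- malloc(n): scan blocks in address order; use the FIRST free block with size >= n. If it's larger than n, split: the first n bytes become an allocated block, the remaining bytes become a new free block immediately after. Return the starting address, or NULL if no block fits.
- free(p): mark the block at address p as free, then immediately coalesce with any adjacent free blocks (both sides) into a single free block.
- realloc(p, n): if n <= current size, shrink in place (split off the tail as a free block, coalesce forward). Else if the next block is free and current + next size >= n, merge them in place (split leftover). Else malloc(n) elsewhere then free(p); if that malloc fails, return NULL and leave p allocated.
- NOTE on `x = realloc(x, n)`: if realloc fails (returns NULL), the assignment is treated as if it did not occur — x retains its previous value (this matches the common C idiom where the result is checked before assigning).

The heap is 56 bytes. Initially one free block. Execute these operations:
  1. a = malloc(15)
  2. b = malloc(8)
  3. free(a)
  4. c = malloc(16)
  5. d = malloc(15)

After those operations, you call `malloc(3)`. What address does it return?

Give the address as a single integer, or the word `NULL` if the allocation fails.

Answer: 39

Derivation:
Op 1: a = malloc(15) -> a = 0; heap: [0-14 ALLOC][15-55 FREE]
Op 2: b = malloc(8) -> b = 15; heap: [0-14 ALLOC][15-22 ALLOC][23-55 FREE]
Op 3: free(a) -> (freed a); heap: [0-14 FREE][15-22 ALLOC][23-55 FREE]
Op 4: c = malloc(16) -> c = 23; heap: [0-14 FREE][15-22 ALLOC][23-38 ALLOC][39-55 FREE]
Op 5: d = malloc(15) -> d = 0; heap: [0-14 ALLOC][15-22 ALLOC][23-38 ALLOC][39-55 FREE]
malloc(3): first-fit scan over [0-14 ALLOC][15-22 ALLOC][23-38 ALLOC][39-55 FREE] -> 39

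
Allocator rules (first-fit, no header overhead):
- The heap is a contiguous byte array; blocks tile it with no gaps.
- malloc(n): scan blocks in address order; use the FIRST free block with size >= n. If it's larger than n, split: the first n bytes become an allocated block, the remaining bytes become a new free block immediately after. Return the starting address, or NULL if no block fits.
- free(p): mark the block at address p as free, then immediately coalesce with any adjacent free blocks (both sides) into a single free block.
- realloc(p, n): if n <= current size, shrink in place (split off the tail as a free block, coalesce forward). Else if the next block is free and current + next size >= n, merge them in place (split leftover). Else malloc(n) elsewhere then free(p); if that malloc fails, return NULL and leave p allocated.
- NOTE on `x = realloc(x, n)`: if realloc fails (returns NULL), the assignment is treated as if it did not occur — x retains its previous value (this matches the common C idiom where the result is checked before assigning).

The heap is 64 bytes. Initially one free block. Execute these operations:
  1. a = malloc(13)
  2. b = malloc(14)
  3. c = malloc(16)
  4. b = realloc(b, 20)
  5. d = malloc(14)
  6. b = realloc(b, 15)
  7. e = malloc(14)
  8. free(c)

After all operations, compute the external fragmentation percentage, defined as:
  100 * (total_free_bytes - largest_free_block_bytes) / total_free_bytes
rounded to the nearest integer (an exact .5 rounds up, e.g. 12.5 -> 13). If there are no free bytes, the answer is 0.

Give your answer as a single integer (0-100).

Answer: 27

Derivation:
Op 1: a = malloc(13) -> a = 0; heap: [0-12 ALLOC][13-63 FREE]
Op 2: b = malloc(14) -> b = 13; heap: [0-12 ALLOC][13-26 ALLOC][27-63 FREE]
Op 3: c = malloc(16) -> c = 27; heap: [0-12 ALLOC][13-26 ALLOC][27-42 ALLOC][43-63 FREE]
Op 4: b = realloc(b, 20) -> b = 43; heap: [0-12 ALLOC][13-26 FREE][27-42 ALLOC][43-62 ALLOC][63-63 FREE]
Op 5: d = malloc(14) -> d = 13; heap: [0-12 ALLOC][13-26 ALLOC][27-42 ALLOC][43-62 ALLOC][63-63 FREE]
Op 6: b = realloc(b, 15) -> b = 43; heap: [0-12 ALLOC][13-26 ALLOC][27-42 ALLOC][43-57 ALLOC][58-63 FREE]
Op 7: e = malloc(14) -> e = NULL; heap: [0-12 ALLOC][13-26 ALLOC][27-42 ALLOC][43-57 ALLOC][58-63 FREE]
Op 8: free(c) -> (freed c); heap: [0-12 ALLOC][13-26 ALLOC][27-42 FREE][43-57 ALLOC][58-63 FREE]
Free blocks: [16 6] total_free=22 largest=16 -> 100*(22-16)/22 = 600/22 ≈ 27.273 -> rounds to 27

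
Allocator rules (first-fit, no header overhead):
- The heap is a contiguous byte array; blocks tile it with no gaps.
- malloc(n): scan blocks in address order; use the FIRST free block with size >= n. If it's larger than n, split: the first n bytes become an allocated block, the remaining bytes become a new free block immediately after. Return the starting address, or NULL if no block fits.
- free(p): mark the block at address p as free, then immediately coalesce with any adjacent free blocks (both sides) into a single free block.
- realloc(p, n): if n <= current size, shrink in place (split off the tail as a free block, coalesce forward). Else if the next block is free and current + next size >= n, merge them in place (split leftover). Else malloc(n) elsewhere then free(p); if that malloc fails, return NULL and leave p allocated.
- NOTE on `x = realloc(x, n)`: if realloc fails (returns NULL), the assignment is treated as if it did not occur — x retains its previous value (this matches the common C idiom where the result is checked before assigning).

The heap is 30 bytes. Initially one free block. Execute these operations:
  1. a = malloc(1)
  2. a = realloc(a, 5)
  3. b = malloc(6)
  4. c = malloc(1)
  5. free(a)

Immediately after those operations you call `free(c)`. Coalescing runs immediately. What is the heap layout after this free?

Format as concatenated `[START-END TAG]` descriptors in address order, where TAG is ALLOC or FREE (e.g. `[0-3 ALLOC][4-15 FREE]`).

Op 1: a = malloc(1) -> a = 0; heap: [0-0 ALLOC][1-29 FREE]
Op 2: a = realloc(a, 5) -> a = 0; heap: [0-4 ALLOC][5-29 FREE]
Op 3: b = malloc(6) -> b = 5; heap: [0-4 ALLOC][5-10 ALLOC][11-29 FREE]
Op 4: c = malloc(1) -> c = 11; heap: [0-4 ALLOC][5-10 ALLOC][11-11 ALLOC][12-29 FREE]
Op 5: free(a) -> (freed a); heap: [0-4 FREE][5-10 ALLOC][11-11 ALLOC][12-29 FREE]
free(c): c = 11 -> block [11-11 ALLOC]; mark free, coalesce with adjacent free neighbors -> [0-4 FREE][5-10 ALLOC][11-29 FREE]

Answer: [0-4 FREE][5-10 ALLOC][11-29 FREE]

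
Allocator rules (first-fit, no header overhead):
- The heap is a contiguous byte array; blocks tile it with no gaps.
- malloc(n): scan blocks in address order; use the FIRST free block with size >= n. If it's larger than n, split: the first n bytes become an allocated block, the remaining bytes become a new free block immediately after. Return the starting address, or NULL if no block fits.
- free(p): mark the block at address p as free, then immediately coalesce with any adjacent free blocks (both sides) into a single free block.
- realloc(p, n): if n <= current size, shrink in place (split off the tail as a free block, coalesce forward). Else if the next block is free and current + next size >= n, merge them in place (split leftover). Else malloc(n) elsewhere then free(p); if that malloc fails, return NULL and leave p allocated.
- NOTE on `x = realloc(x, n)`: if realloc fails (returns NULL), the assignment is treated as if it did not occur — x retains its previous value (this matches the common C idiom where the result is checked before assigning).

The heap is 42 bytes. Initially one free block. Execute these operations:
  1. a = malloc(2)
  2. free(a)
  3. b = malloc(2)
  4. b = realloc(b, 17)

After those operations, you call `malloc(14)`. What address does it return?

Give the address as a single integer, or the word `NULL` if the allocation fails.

Answer: 17

Derivation:
Op 1: a = malloc(2) -> a = 0; heap: [0-1 ALLOC][2-41 FREE]
Op 2: free(a) -> (freed a); heap: [0-41 FREE]
Op 3: b = malloc(2) -> b = 0; heap: [0-1 ALLOC][2-41 FREE]
Op 4: b = realloc(b, 17) -> b = 0; heap: [0-16 ALLOC][17-41 FREE]
malloc(14): first-fit scan over [0-16 ALLOC][17-41 FREE] -> 17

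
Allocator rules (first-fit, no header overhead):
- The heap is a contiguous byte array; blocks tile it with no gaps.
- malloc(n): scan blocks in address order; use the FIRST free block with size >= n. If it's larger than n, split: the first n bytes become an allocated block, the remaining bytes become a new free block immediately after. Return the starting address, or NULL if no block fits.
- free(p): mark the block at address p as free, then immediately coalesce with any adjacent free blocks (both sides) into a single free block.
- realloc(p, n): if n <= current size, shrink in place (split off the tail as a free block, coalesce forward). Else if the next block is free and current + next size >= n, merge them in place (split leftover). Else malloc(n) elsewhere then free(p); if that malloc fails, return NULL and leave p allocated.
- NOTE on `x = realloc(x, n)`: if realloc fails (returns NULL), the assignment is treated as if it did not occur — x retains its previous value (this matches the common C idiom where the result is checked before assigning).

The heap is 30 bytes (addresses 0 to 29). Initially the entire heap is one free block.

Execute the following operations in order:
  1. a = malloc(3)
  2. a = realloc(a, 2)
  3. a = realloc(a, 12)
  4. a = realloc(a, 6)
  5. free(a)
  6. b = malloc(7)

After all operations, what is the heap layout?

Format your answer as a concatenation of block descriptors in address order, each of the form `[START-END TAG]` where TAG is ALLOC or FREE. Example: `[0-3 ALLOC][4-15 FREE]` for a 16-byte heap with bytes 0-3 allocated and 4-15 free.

Answer: [0-6 ALLOC][7-29 FREE]

Derivation:
Op 1: a = malloc(3) -> a = 0; heap: [0-2 ALLOC][3-29 FREE]
Op 2: a = realloc(a, 2) -> a = 0; heap: [0-1 ALLOC][2-29 FREE]
Op 3: a = realloc(a, 12) -> a = 0; heap: [0-11 ALLOC][12-29 FREE]
Op 4: a = realloc(a, 6) -> a = 0; heap: [0-5 ALLOC][6-29 FREE]
Op 5: free(a) -> (freed a); heap: [0-29 FREE]
Op 6: b = malloc(7) -> b = 0; heap: [0-6 ALLOC][7-29 FREE]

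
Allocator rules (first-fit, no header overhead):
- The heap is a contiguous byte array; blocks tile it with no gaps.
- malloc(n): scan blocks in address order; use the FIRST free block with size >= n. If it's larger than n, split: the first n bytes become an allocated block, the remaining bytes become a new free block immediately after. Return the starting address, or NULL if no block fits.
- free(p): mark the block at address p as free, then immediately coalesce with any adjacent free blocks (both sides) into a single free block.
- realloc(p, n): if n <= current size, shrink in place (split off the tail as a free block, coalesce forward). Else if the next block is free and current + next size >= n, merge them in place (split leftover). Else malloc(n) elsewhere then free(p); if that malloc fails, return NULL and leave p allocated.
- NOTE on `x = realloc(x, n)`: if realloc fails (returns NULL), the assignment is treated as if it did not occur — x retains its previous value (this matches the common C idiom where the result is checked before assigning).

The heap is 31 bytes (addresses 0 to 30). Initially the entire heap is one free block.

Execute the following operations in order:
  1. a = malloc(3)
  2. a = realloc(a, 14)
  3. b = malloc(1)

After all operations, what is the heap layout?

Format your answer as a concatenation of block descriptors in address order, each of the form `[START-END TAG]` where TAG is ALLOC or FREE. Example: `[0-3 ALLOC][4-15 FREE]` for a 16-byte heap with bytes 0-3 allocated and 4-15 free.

Op 1: a = malloc(3) -> a = 0; heap: [0-2 ALLOC][3-30 FREE]
Op 2: a = realloc(a, 14) -> a = 0; heap: [0-13 ALLOC][14-30 FREE]
Op 3: b = malloc(1) -> b = 14; heap: [0-13 ALLOC][14-14 ALLOC][15-30 FREE]

Answer: [0-13 ALLOC][14-14 ALLOC][15-30 FREE]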